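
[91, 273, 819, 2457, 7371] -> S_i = 91*3^i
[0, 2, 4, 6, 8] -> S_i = 0 + 2*i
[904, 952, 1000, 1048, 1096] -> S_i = 904 + 48*i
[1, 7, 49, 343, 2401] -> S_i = 1*7^i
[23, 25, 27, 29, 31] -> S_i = 23 + 2*i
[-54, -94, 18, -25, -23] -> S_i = Random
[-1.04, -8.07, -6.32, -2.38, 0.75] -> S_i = Random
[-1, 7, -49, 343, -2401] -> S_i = -1*-7^i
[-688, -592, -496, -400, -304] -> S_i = -688 + 96*i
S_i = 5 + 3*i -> [5, 8, 11, 14, 17]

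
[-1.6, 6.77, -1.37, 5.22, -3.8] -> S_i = Random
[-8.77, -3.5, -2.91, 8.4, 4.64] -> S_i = Random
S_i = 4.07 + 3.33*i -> [4.07, 7.4, 10.73, 14.06, 17.39]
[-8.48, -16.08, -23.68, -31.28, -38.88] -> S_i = -8.48 + -7.60*i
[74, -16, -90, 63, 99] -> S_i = Random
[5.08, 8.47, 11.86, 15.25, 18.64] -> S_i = 5.08 + 3.39*i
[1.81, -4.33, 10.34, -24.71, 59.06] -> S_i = 1.81*(-2.39)^i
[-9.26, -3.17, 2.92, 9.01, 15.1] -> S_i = -9.26 + 6.09*i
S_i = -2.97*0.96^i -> [-2.97, -2.85, -2.74, -2.63, -2.52]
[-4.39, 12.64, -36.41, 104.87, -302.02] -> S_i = -4.39*(-2.88)^i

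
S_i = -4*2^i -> [-4, -8, -16, -32, -64]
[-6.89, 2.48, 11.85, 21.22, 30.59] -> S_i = -6.89 + 9.37*i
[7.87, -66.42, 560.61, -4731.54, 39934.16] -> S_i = 7.87*(-8.44)^i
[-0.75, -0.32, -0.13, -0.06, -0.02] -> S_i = -0.75*0.42^i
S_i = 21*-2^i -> [21, -42, 84, -168, 336]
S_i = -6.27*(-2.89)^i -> [-6.27, 18.12, -52.37, 151.34, -437.38]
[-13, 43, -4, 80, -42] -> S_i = Random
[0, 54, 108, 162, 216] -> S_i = 0 + 54*i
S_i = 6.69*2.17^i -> [6.69, 14.52, 31.5, 68.36, 148.34]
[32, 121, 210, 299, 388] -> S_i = 32 + 89*i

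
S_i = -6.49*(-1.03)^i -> [-6.49, 6.68, -6.89, 7.09, -7.3]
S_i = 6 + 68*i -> [6, 74, 142, 210, 278]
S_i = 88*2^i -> [88, 176, 352, 704, 1408]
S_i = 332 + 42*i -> [332, 374, 416, 458, 500]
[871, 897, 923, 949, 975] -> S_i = 871 + 26*i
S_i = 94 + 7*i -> [94, 101, 108, 115, 122]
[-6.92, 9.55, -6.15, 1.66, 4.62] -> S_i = Random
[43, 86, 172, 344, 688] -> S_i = 43*2^i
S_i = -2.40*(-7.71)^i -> [-2.4, 18.5, -142.67, 1099.95, -8480.64]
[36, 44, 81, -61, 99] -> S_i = Random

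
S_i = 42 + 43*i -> [42, 85, 128, 171, 214]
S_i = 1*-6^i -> [1, -6, 36, -216, 1296]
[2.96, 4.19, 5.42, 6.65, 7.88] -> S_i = 2.96 + 1.23*i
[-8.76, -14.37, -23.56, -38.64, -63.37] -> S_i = -8.76*1.64^i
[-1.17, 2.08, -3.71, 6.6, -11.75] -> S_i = -1.17*(-1.78)^i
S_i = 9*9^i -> [9, 81, 729, 6561, 59049]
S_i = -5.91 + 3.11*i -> [-5.91, -2.8, 0.31, 3.42, 6.53]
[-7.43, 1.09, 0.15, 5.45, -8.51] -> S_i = Random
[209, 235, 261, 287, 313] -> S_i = 209 + 26*i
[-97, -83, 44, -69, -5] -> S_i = Random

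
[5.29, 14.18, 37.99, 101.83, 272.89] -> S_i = 5.29*2.68^i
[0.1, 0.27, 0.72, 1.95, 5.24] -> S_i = 0.10*2.69^i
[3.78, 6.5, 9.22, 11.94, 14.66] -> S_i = 3.78 + 2.72*i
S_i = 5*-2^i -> [5, -10, 20, -40, 80]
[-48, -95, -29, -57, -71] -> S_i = Random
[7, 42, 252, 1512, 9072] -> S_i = 7*6^i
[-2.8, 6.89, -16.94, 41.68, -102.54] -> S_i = -2.80*(-2.46)^i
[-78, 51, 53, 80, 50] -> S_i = Random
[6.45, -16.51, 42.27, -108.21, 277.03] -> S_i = 6.45*(-2.56)^i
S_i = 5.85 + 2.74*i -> [5.85, 8.59, 11.33, 14.07, 16.81]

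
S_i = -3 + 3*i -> [-3, 0, 3, 6, 9]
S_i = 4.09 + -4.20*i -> [4.09, -0.11, -4.31, -8.51, -12.71]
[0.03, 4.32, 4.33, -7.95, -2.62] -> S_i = Random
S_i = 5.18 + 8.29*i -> [5.18, 13.47, 21.76, 30.05, 38.34]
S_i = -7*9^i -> [-7, -63, -567, -5103, -45927]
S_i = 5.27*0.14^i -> [5.27, 0.74, 0.1, 0.01, 0.0]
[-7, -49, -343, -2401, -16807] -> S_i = -7*7^i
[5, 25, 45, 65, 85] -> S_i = 5 + 20*i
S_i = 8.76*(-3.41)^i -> [8.76, -29.87, 101.86, -347.35, 1184.46]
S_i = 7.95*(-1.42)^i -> [7.95, -11.29, 16.03, -22.76, 32.32]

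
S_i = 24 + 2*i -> [24, 26, 28, 30, 32]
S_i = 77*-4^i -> [77, -308, 1232, -4928, 19712]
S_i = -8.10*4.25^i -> [-8.1, -34.42, -146.31, -621.8, -2642.66]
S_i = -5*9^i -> [-5, -45, -405, -3645, -32805]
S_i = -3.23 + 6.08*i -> [-3.23, 2.85, 8.93, 15.01, 21.09]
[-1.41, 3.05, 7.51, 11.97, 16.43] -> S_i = -1.41 + 4.46*i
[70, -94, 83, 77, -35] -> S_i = Random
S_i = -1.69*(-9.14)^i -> [-1.69, 15.45, -141.18, 1290.4, -11794.28]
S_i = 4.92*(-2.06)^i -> [4.92, -10.14, 20.88, -43.01, 88.6]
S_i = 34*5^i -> [34, 170, 850, 4250, 21250]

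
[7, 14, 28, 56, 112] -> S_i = 7*2^i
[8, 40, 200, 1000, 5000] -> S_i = 8*5^i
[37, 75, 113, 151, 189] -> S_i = 37 + 38*i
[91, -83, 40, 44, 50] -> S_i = Random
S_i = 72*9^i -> [72, 648, 5832, 52488, 472392]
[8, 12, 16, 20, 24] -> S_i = 8 + 4*i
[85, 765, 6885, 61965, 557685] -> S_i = 85*9^i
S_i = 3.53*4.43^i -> [3.53, 15.64, 69.28, 306.89, 1359.53]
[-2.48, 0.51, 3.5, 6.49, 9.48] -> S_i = -2.48 + 2.99*i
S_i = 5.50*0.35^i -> [5.5, 1.92, 0.67, 0.24, 0.08]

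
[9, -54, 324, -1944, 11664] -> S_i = 9*-6^i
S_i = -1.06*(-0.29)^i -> [-1.06, 0.31, -0.09, 0.03, -0.01]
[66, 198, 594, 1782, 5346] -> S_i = 66*3^i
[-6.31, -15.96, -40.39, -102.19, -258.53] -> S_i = -6.31*2.53^i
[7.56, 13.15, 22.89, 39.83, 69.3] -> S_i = 7.56*1.74^i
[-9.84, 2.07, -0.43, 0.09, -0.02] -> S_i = -9.84*(-0.21)^i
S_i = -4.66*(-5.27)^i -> [-4.66, 24.56, -129.42, 682.05, -3594.42]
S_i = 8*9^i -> [8, 72, 648, 5832, 52488]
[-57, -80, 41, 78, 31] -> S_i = Random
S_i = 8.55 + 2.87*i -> [8.55, 11.42, 14.29, 17.16, 20.03]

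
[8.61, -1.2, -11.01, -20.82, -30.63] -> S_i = 8.61 + -9.81*i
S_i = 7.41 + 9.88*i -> [7.41, 17.29, 27.17, 37.05, 46.93]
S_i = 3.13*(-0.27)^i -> [3.13, -0.85, 0.23, -0.06, 0.02]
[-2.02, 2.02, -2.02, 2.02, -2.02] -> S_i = -2.02*(-1.00)^i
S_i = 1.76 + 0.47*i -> [1.76, 2.23, 2.7, 3.17, 3.64]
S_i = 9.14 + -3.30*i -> [9.14, 5.84, 2.54, -0.76, -4.06]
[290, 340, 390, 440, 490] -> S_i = 290 + 50*i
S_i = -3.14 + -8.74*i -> [-3.14, -11.88, -20.62, -29.36, -38.1]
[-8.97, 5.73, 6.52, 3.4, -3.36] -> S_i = Random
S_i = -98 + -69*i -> [-98, -167, -236, -305, -374]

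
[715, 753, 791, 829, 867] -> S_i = 715 + 38*i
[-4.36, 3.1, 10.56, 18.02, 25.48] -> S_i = -4.36 + 7.46*i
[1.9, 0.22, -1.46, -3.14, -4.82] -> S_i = 1.90 + -1.68*i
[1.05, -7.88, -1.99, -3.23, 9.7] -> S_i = Random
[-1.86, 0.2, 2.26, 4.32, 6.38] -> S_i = -1.86 + 2.06*i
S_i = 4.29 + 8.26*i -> [4.29, 12.55, 20.81, 29.07, 37.33]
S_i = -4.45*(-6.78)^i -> [-4.45, 30.17, -204.56, 1386.91, -9403.27]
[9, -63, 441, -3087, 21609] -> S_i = 9*-7^i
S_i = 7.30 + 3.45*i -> [7.3, 10.75, 14.2, 17.65, 21.1]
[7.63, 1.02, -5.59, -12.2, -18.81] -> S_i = 7.63 + -6.61*i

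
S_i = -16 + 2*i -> [-16, -14, -12, -10, -8]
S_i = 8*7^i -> [8, 56, 392, 2744, 19208]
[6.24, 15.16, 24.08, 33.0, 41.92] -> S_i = 6.24 + 8.92*i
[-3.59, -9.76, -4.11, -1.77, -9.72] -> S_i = Random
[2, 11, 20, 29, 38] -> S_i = 2 + 9*i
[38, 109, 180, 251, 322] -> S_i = 38 + 71*i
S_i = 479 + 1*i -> [479, 480, 481, 482, 483]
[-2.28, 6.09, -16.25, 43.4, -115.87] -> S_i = -2.28*(-2.67)^i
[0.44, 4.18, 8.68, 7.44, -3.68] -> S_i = Random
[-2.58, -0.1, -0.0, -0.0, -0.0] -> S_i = -2.58*0.04^i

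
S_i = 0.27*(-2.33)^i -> [0.27, -0.63, 1.47, -3.42, 7.96]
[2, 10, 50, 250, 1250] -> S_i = 2*5^i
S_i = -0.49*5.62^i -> [-0.49, -2.75, -15.48, -86.98, -488.81]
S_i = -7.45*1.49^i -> [-7.45, -11.1, -16.54, -24.64, -36.72]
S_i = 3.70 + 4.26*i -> [3.7, 7.96, 12.22, 16.48, 20.74]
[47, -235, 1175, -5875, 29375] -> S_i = 47*-5^i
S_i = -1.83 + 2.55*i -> [-1.83, 0.72, 3.27, 5.82, 8.37]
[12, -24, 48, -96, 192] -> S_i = 12*-2^i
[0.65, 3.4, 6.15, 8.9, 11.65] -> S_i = 0.65 + 2.75*i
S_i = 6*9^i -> [6, 54, 486, 4374, 39366]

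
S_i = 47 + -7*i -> [47, 40, 33, 26, 19]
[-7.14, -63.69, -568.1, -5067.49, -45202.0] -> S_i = -7.14*8.92^i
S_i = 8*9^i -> [8, 72, 648, 5832, 52488]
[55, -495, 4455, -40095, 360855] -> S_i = 55*-9^i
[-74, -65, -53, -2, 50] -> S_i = Random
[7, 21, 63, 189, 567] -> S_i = 7*3^i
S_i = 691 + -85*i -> [691, 606, 521, 436, 351]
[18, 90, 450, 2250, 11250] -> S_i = 18*5^i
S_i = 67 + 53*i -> [67, 120, 173, 226, 279]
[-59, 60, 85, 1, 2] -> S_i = Random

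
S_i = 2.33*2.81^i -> [2.33, 6.55, 18.4, 51.7, 145.27]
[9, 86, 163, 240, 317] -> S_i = 9 + 77*i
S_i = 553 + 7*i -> [553, 560, 567, 574, 581]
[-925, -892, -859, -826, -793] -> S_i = -925 + 33*i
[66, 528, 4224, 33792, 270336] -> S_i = 66*8^i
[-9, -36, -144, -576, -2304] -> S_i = -9*4^i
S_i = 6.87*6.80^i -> [6.87, 46.72, 317.67, 2160.15, 14689.01]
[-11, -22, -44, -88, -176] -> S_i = -11*2^i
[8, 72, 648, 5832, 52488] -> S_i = 8*9^i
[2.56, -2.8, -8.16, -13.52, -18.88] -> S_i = 2.56 + -5.36*i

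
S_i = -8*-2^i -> [-8, 16, -32, 64, -128]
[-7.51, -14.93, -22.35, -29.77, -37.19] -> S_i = -7.51 + -7.42*i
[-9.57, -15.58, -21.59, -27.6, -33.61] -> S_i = -9.57 + -6.01*i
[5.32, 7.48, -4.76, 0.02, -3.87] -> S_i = Random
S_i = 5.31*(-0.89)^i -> [5.31, -4.73, 4.21, -3.74, 3.33]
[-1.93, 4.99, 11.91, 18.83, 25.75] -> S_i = -1.93 + 6.92*i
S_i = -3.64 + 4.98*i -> [-3.64, 1.34, 6.32, 11.3, 16.28]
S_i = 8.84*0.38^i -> [8.84, 3.36, 1.28, 0.49, 0.18]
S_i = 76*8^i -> [76, 608, 4864, 38912, 311296]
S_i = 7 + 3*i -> [7, 10, 13, 16, 19]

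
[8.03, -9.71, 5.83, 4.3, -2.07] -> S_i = Random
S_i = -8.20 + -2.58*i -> [-8.2, -10.78, -13.36, -15.94, -18.52]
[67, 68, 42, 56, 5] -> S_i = Random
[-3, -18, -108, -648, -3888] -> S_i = -3*6^i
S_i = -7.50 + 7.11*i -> [-7.5, -0.39, 6.72, 13.83, 20.94]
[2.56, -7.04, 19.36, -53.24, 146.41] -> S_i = 2.56*(-2.75)^i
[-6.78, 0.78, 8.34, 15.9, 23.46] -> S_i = -6.78 + 7.56*i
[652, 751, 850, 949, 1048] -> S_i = 652 + 99*i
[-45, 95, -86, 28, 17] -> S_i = Random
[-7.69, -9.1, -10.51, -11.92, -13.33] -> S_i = -7.69 + -1.41*i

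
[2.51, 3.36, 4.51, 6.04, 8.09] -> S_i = 2.51*1.34^i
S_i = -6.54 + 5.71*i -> [-6.54, -0.83, 4.88, 10.59, 16.3]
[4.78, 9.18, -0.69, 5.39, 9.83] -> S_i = Random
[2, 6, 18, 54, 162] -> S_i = 2*3^i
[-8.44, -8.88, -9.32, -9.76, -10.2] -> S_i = -8.44 + -0.44*i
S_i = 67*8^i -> [67, 536, 4288, 34304, 274432]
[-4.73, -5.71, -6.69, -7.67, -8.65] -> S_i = -4.73 + -0.98*i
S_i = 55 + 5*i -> [55, 60, 65, 70, 75]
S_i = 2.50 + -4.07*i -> [2.5, -1.57, -5.64, -9.71, -13.78]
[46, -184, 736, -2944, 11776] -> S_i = 46*-4^i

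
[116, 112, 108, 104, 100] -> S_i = 116 + -4*i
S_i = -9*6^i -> [-9, -54, -324, -1944, -11664]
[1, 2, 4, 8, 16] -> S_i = 1*2^i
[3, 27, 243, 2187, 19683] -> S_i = 3*9^i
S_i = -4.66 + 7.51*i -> [-4.66, 2.85, 10.36, 17.87, 25.38]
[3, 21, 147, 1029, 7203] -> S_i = 3*7^i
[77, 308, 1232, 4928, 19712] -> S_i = 77*4^i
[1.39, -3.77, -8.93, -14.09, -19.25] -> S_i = 1.39 + -5.16*i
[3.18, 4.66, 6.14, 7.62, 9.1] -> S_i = 3.18 + 1.48*i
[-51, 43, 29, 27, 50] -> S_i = Random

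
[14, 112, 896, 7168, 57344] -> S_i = 14*8^i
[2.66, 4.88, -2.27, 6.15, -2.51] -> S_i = Random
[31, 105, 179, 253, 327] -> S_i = 31 + 74*i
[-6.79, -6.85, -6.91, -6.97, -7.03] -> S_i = -6.79 + -0.06*i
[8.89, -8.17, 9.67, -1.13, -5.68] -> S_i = Random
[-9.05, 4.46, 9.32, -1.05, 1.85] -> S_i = Random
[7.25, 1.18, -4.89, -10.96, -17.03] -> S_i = 7.25 + -6.07*i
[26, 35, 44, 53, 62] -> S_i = 26 + 9*i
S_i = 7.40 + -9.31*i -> [7.4, -1.91, -11.22, -20.53, -29.84]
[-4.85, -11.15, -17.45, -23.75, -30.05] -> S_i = -4.85 + -6.30*i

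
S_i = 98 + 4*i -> [98, 102, 106, 110, 114]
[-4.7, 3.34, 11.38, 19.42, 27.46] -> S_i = -4.70 + 8.04*i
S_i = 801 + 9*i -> [801, 810, 819, 828, 837]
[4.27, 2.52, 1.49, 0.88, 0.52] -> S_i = 4.27*0.59^i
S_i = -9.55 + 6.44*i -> [-9.55, -3.11, 3.33, 9.77, 16.21]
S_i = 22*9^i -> [22, 198, 1782, 16038, 144342]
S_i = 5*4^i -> [5, 20, 80, 320, 1280]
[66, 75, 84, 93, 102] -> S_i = 66 + 9*i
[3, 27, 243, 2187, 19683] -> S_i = 3*9^i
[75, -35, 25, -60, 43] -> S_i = Random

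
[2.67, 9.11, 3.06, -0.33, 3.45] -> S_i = Random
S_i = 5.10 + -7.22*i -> [5.1, -2.12, -9.34, -16.56, -23.78]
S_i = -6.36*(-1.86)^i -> [-6.36, 11.83, -22.0, 40.93, -76.12]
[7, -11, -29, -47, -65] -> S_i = 7 + -18*i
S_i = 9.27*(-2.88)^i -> [9.27, -26.7, 76.89, -221.44, 637.75]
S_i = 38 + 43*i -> [38, 81, 124, 167, 210]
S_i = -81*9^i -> [-81, -729, -6561, -59049, -531441]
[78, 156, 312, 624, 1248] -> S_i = 78*2^i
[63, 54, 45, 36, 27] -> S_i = 63 + -9*i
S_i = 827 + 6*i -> [827, 833, 839, 845, 851]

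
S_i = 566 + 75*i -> [566, 641, 716, 791, 866]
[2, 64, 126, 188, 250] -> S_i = 2 + 62*i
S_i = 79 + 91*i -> [79, 170, 261, 352, 443]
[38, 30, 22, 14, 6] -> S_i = 38 + -8*i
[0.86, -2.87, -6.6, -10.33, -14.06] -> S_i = 0.86 + -3.73*i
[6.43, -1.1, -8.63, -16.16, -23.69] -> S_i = 6.43 + -7.53*i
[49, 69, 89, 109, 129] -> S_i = 49 + 20*i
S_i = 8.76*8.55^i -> [8.76, 74.9, 640.38, 5475.23, 46813.23]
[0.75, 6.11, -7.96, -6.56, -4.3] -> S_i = Random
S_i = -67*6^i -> [-67, -402, -2412, -14472, -86832]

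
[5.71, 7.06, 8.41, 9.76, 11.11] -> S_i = 5.71 + 1.35*i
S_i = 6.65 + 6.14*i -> [6.65, 12.79, 18.93, 25.07, 31.21]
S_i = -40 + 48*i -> [-40, 8, 56, 104, 152]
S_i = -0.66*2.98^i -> [-0.66, -1.97, -5.86, -17.47, -52.05]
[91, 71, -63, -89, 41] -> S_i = Random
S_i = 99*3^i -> [99, 297, 891, 2673, 8019]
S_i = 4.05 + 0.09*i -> [4.05, 4.14, 4.23, 4.32, 4.41]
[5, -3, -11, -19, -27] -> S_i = 5 + -8*i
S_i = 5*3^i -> [5, 15, 45, 135, 405]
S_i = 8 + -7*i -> [8, 1, -6, -13, -20]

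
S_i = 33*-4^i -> [33, -132, 528, -2112, 8448]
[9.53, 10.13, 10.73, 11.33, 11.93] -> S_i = 9.53 + 0.60*i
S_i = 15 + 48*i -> [15, 63, 111, 159, 207]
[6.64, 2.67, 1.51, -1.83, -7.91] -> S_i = Random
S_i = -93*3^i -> [-93, -279, -837, -2511, -7533]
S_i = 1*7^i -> [1, 7, 49, 343, 2401]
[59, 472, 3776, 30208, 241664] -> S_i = 59*8^i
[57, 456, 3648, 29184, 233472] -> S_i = 57*8^i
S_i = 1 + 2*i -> [1, 3, 5, 7, 9]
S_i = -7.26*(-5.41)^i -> [-7.26, 39.28, -212.49, 1149.55, -6219.07]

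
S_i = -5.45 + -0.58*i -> [-5.45, -6.03, -6.61, -7.19, -7.77]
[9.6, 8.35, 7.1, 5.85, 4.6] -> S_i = 9.60 + -1.25*i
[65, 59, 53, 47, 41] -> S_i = 65 + -6*i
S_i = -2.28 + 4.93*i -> [-2.28, 2.65, 7.58, 12.51, 17.44]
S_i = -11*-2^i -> [-11, 22, -44, 88, -176]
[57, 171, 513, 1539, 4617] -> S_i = 57*3^i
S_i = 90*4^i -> [90, 360, 1440, 5760, 23040]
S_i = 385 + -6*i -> [385, 379, 373, 367, 361]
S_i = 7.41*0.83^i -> [7.41, 6.15, 5.1, 4.24, 3.52]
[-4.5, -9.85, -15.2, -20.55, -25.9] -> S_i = -4.50 + -5.35*i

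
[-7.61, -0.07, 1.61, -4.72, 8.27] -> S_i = Random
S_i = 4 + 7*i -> [4, 11, 18, 25, 32]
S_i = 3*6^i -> [3, 18, 108, 648, 3888]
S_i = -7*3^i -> [-7, -21, -63, -189, -567]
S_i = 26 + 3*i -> [26, 29, 32, 35, 38]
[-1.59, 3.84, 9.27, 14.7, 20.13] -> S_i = -1.59 + 5.43*i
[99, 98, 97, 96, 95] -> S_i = 99 + -1*i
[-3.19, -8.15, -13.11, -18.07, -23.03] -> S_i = -3.19 + -4.96*i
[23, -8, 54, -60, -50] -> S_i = Random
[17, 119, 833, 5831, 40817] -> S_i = 17*7^i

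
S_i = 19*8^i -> [19, 152, 1216, 9728, 77824]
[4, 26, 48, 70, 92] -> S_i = 4 + 22*i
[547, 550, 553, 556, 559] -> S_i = 547 + 3*i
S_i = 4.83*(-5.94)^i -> [4.83, -28.69, 170.42, -1012.29, 6013.02]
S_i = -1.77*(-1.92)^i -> [-1.77, 3.4, -6.52, 12.53, -24.05]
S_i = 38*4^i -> [38, 152, 608, 2432, 9728]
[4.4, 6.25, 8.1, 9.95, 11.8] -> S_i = 4.40 + 1.85*i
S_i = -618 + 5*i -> [-618, -613, -608, -603, -598]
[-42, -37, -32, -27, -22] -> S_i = -42 + 5*i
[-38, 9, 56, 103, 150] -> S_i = -38 + 47*i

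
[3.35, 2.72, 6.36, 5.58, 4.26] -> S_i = Random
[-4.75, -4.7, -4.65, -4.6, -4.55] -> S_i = -4.75 + 0.05*i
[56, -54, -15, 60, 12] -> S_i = Random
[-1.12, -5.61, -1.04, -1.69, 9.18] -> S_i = Random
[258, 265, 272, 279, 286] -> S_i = 258 + 7*i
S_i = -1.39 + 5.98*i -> [-1.39, 4.59, 10.57, 16.55, 22.53]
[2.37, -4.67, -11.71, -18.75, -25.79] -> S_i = 2.37 + -7.04*i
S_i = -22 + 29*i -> [-22, 7, 36, 65, 94]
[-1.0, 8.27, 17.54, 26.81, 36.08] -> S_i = -1.00 + 9.27*i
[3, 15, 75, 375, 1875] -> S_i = 3*5^i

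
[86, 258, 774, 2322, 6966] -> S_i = 86*3^i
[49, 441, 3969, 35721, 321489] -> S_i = 49*9^i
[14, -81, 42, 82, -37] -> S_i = Random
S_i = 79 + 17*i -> [79, 96, 113, 130, 147]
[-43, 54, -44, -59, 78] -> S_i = Random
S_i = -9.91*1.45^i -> [-9.91, -14.37, -20.84, -30.21, -43.81]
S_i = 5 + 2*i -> [5, 7, 9, 11, 13]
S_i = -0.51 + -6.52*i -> [-0.51, -7.03, -13.55, -20.07, -26.59]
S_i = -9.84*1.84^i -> [-9.84, -18.11, -33.31, -61.3, -112.79]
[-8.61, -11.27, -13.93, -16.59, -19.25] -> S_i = -8.61 + -2.66*i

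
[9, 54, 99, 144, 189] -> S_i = 9 + 45*i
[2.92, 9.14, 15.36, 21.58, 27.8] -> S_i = 2.92 + 6.22*i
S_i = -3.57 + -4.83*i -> [-3.57, -8.4, -13.23, -18.06, -22.89]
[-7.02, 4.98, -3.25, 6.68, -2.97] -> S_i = Random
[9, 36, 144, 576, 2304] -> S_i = 9*4^i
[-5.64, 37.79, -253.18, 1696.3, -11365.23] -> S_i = -5.64*(-6.70)^i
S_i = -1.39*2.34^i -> [-1.39, -3.25, -7.61, -17.81, -41.68]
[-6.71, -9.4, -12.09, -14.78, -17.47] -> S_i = -6.71 + -2.69*i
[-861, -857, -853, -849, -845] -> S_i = -861 + 4*i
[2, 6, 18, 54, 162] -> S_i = 2*3^i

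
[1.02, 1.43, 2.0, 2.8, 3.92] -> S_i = 1.02*1.40^i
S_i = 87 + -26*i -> [87, 61, 35, 9, -17]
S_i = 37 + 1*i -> [37, 38, 39, 40, 41]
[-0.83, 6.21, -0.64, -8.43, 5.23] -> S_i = Random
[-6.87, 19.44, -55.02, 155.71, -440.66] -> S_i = -6.87*(-2.83)^i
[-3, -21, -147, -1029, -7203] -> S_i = -3*7^i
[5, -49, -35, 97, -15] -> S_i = Random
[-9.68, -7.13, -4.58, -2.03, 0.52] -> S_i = -9.68 + 2.55*i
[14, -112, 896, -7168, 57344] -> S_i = 14*-8^i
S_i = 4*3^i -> [4, 12, 36, 108, 324]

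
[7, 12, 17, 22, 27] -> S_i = 7 + 5*i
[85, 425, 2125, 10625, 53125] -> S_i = 85*5^i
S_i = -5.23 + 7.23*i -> [-5.23, 2.0, 9.23, 16.46, 23.69]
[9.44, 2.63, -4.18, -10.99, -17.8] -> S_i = 9.44 + -6.81*i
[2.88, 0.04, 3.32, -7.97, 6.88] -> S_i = Random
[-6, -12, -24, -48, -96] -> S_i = -6*2^i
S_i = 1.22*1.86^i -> [1.22, 2.27, 4.22, 7.85, 14.6]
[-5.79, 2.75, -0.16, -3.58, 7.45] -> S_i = Random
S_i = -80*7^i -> [-80, -560, -3920, -27440, -192080]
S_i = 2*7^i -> [2, 14, 98, 686, 4802]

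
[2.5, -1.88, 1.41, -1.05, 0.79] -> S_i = 2.50*(-0.75)^i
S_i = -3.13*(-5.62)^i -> [-3.13, 17.59, -98.86, 555.59, -3122.41]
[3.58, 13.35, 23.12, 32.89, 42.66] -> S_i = 3.58 + 9.77*i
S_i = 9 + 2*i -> [9, 11, 13, 15, 17]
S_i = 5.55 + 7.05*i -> [5.55, 12.6, 19.65, 26.7, 33.75]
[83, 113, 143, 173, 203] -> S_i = 83 + 30*i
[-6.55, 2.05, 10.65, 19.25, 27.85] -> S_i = -6.55 + 8.60*i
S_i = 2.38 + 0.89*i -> [2.38, 3.27, 4.16, 5.05, 5.94]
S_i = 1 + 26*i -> [1, 27, 53, 79, 105]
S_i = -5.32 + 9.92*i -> [-5.32, 4.6, 14.52, 24.44, 34.36]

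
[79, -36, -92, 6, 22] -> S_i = Random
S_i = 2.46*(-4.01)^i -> [2.46, -9.86, 39.56, -158.62, 636.08]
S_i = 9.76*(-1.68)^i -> [9.76, -16.4, 27.55, -46.28, 77.75]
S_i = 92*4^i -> [92, 368, 1472, 5888, 23552]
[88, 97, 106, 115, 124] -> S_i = 88 + 9*i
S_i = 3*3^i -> [3, 9, 27, 81, 243]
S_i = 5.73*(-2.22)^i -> [5.73, -12.72, 28.24, -62.69, 139.18]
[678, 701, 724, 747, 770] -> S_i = 678 + 23*i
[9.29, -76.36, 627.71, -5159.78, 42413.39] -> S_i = 9.29*(-8.22)^i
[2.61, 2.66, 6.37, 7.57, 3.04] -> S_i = Random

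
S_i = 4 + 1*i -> [4, 5, 6, 7, 8]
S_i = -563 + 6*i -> [-563, -557, -551, -545, -539]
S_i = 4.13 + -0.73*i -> [4.13, 3.4, 2.67, 1.94, 1.21]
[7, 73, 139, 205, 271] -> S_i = 7 + 66*i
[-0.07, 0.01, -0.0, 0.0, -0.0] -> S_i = -0.07*(-0.14)^i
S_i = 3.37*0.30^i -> [3.37, 1.01, 0.3, 0.09, 0.03]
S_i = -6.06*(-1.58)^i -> [-6.06, 9.57, -15.13, 23.9, -37.77]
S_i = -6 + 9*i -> [-6, 3, 12, 21, 30]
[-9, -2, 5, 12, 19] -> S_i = -9 + 7*i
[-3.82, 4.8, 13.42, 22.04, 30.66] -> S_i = -3.82 + 8.62*i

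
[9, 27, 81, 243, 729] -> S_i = 9*3^i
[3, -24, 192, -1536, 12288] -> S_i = 3*-8^i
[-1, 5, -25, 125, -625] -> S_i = -1*-5^i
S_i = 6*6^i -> [6, 36, 216, 1296, 7776]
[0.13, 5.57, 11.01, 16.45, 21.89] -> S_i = 0.13 + 5.44*i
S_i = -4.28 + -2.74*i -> [-4.28, -7.02, -9.76, -12.5, -15.24]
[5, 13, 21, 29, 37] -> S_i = 5 + 8*i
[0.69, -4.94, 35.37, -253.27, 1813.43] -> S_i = 0.69*(-7.16)^i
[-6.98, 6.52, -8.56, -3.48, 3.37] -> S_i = Random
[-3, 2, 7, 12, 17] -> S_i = -3 + 5*i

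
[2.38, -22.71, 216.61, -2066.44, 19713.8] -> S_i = 2.38*(-9.54)^i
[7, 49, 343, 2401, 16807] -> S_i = 7*7^i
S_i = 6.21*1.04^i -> [6.21, 6.46, 6.72, 6.99, 7.26]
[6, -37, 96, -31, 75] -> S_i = Random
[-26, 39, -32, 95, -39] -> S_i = Random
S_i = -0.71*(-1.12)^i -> [-0.71, 0.8, -0.89, 1.0, -1.12]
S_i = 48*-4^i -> [48, -192, 768, -3072, 12288]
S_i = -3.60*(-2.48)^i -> [-3.6, 8.93, -22.14, 54.91, -136.18]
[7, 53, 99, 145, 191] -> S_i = 7 + 46*i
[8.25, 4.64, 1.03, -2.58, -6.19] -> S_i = 8.25 + -3.61*i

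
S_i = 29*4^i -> [29, 116, 464, 1856, 7424]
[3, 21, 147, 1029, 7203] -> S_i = 3*7^i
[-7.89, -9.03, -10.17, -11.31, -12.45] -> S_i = -7.89 + -1.14*i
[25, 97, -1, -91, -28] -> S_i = Random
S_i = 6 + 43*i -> [6, 49, 92, 135, 178]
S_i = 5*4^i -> [5, 20, 80, 320, 1280]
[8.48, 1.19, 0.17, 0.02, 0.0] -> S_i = 8.48*0.14^i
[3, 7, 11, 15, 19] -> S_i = 3 + 4*i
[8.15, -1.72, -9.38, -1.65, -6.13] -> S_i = Random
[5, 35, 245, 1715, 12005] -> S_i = 5*7^i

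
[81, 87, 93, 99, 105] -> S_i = 81 + 6*i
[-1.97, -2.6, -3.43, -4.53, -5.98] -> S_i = -1.97*1.32^i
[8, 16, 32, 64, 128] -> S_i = 8*2^i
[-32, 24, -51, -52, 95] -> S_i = Random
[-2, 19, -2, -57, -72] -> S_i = Random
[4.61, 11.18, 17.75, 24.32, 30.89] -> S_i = 4.61 + 6.57*i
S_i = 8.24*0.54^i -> [8.24, 4.45, 2.4, 1.3, 0.7]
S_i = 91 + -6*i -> [91, 85, 79, 73, 67]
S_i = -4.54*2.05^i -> [-4.54, -9.31, -19.08, -39.11, -80.18]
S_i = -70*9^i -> [-70, -630, -5670, -51030, -459270]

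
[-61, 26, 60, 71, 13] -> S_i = Random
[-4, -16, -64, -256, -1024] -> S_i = -4*4^i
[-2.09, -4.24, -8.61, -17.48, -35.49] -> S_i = -2.09*2.03^i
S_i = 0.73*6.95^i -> [0.73, 5.07, 35.26, 245.06, 1703.19]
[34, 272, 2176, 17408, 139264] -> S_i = 34*8^i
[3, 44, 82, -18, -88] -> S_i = Random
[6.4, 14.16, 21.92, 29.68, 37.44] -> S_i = 6.40 + 7.76*i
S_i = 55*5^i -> [55, 275, 1375, 6875, 34375]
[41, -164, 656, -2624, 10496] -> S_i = 41*-4^i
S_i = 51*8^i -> [51, 408, 3264, 26112, 208896]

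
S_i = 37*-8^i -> [37, -296, 2368, -18944, 151552]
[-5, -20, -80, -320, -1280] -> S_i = -5*4^i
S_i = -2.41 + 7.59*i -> [-2.41, 5.18, 12.77, 20.36, 27.95]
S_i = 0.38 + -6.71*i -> [0.38, -6.33, -13.04, -19.75, -26.46]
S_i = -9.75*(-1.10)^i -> [-9.75, 10.73, -11.8, 12.98, -14.27]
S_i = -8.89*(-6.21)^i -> [-8.89, 55.21, -342.83, 2129.0, -13221.12]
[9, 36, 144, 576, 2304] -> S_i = 9*4^i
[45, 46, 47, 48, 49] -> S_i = 45 + 1*i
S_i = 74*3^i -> [74, 222, 666, 1998, 5994]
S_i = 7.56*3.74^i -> [7.56, 28.27, 105.75, 395.49, 1479.14]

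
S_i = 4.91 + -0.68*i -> [4.91, 4.23, 3.55, 2.87, 2.19]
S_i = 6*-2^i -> [6, -12, 24, -48, 96]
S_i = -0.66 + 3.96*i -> [-0.66, 3.3, 7.26, 11.22, 15.18]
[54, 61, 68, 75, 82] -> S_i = 54 + 7*i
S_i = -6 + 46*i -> [-6, 40, 86, 132, 178]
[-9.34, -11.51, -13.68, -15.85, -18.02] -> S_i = -9.34 + -2.17*i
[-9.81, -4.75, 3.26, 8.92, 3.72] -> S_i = Random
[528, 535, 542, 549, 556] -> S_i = 528 + 7*i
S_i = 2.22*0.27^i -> [2.22, 0.6, 0.16, 0.04, 0.01]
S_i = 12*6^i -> [12, 72, 432, 2592, 15552]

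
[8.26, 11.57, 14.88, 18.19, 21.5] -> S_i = 8.26 + 3.31*i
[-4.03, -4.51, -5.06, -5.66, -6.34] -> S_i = -4.03*1.12^i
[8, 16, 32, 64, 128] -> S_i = 8*2^i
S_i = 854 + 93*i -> [854, 947, 1040, 1133, 1226]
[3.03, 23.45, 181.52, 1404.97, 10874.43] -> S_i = 3.03*7.74^i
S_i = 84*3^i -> [84, 252, 756, 2268, 6804]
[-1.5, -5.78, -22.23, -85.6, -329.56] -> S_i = -1.50*3.85^i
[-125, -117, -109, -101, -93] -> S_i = -125 + 8*i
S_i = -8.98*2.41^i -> [-8.98, -21.64, -52.16, -125.7, -302.93]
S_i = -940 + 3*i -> [-940, -937, -934, -931, -928]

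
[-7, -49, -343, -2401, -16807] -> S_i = -7*7^i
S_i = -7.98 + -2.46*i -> [-7.98, -10.44, -12.9, -15.36, -17.82]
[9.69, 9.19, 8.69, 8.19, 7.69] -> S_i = 9.69 + -0.50*i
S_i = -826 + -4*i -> [-826, -830, -834, -838, -842]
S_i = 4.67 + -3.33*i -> [4.67, 1.34, -1.99, -5.32, -8.65]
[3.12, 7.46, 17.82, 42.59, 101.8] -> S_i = 3.12*2.39^i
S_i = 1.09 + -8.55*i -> [1.09, -7.46, -16.01, -24.56, -33.11]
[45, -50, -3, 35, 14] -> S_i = Random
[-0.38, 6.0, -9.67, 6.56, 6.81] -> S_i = Random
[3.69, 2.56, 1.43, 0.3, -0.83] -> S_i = 3.69 + -1.13*i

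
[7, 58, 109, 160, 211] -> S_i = 7 + 51*i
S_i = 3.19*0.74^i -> [3.19, 2.36, 1.75, 1.29, 0.96]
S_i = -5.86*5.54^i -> [-5.86, -32.46, -179.85, -996.38, -5519.97]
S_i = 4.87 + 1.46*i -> [4.87, 6.33, 7.79, 9.25, 10.71]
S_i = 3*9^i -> [3, 27, 243, 2187, 19683]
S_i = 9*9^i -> [9, 81, 729, 6561, 59049]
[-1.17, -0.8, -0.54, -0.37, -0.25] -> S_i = -1.17*0.68^i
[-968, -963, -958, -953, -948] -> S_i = -968 + 5*i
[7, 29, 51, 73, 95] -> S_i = 7 + 22*i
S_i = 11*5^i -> [11, 55, 275, 1375, 6875]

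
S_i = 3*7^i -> [3, 21, 147, 1029, 7203]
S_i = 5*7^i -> [5, 35, 245, 1715, 12005]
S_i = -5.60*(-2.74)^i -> [-5.6, 15.34, -42.04, 115.2, -315.64]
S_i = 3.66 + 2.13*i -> [3.66, 5.79, 7.92, 10.05, 12.18]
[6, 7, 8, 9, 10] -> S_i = 6 + 1*i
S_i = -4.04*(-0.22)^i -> [-4.04, 0.89, -0.2, 0.04, -0.01]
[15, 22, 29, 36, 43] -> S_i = 15 + 7*i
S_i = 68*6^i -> [68, 408, 2448, 14688, 88128]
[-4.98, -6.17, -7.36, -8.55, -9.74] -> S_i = -4.98 + -1.19*i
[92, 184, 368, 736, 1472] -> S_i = 92*2^i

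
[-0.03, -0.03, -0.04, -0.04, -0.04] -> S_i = -0.03*1.10^i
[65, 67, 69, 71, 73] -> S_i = 65 + 2*i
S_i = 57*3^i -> [57, 171, 513, 1539, 4617]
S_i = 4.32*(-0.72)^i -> [4.32, -3.11, 2.24, -1.61, 1.16]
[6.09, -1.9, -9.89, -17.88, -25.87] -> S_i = 6.09 + -7.99*i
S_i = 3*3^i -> [3, 9, 27, 81, 243]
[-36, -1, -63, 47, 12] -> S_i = Random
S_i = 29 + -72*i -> [29, -43, -115, -187, -259]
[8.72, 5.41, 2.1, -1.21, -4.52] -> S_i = 8.72 + -3.31*i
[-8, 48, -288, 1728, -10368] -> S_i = -8*-6^i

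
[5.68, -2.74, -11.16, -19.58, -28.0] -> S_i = 5.68 + -8.42*i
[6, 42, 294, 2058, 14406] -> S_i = 6*7^i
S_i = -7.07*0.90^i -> [-7.07, -6.36, -5.73, -5.15, -4.64]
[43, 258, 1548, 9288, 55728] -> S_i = 43*6^i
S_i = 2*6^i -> [2, 12, 72, 432, 2592]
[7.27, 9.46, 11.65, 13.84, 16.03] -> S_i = 7.27 + 2.19*i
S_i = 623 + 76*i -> [623, 699, 775, 851, 927]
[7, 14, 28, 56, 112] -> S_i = 7*2^i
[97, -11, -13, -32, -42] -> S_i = Random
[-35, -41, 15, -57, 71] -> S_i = Random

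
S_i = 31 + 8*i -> [31, 39, 47, 55, 63]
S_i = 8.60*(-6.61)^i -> [8.6, -56.85, 375.75, -2483.72, 16417.4]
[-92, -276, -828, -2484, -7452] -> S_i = -92*3^i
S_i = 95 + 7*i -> [95, 102, 109, 116, 123]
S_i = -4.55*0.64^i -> [-4.55, -2.91, -1.86, -1.19, -0.76]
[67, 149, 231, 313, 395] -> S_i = 67 + 82*i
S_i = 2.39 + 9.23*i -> [2.39, 11.62, 20.85, 30.08, 39.31]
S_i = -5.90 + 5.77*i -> [-5.9, -0.13, 5.64, 11.41, 17.18]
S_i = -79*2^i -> [-79, -158, -316, -632, -1264]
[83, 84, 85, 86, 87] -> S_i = 83 + 1*i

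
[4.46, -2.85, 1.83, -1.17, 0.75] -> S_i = 4.46*(-0.64)^i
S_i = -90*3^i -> [-90, -270, -810, -2430, -7290]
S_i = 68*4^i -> [68, 272, 1088, 4352, 17408]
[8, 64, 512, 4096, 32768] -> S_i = 8*8^i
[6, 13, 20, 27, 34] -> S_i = 6 + 7*i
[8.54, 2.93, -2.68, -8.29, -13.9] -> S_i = 8.54 + -5.61*i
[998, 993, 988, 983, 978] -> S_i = 998 + -5*i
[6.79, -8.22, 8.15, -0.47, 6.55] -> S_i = Random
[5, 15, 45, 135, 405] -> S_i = 5*3^i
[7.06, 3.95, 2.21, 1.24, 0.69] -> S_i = 7.06*0.56^i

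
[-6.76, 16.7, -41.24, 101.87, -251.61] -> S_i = -6.76*(-2.47)^i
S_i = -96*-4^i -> [-96, 384, -1536, 6144, -24576]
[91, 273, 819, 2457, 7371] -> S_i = 91*3^i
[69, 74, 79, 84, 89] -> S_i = 69 + 5*i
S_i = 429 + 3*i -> [429, 432, 435, 438, 441]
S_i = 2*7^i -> [2, 14, 98, 686, 4802]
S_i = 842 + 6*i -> [842, 848, 854, 860, 866]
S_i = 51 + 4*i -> [51, 55, 59, 63, 67]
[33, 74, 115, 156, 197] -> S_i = 33 + 41*i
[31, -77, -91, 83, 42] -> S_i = Random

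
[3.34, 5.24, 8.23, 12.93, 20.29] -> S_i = 3.34*1.57^i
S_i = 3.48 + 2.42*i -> [3.48, 5.9, 8.32, 10.74, 13.16]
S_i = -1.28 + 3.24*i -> [-1.28, 1.96, 5.2, 8.44, 11.68]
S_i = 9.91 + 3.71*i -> [9.91, 13.62, 17.33, 21.04, 24.75]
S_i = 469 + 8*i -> [469, 477, 485, 493, 501]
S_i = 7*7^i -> [7, 49, 343, 2401, 16807]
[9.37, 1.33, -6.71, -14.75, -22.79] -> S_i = 9.37 + -8.04*i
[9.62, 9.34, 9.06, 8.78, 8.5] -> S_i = 9.62 + -0.28*i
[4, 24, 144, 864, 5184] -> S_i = 4*6^i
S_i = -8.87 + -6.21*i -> [-8.87, -15.08, -21.29, -27.5, -33.71]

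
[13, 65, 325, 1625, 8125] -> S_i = 13*5^i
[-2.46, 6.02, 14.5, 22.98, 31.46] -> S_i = -2.46 + 8.48*i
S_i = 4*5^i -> [4, 20, 100, 500, 2500]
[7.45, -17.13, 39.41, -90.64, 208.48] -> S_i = 7.45*(-2.30)^i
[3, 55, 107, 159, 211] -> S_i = 3 + 52*i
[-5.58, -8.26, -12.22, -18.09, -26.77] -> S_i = -5.58*1.48^i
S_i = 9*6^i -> [9, 54, 324, 1944, 11664]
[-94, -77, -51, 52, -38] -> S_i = Random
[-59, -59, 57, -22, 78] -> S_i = Random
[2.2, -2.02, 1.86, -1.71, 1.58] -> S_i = 2.20*(-0.92)^i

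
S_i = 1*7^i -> [1, 7, 49, 343, 2401]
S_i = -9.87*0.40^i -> [-9.87, -3.95, -1.58, -0.63, -0.25]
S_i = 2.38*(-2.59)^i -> [2.38, -6.16, 15.97, -41.35, 107.1]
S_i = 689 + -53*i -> [689, 636, 583, 530, 477]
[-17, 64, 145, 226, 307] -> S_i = -17 + 81*i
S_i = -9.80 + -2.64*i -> [-9.8, -12.44, -15.08, -17.72, -20.36]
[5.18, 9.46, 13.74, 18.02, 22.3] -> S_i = 5.18 + 4.28*i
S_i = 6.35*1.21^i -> [6.35, 7.68, 9.3, 11.25, 13.61]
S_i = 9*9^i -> [9, 81, 729, 6561, 59049]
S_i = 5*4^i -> [5, 20, 80, 320, 1280]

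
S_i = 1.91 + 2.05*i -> [1.91, 3.96, 6.01, 8.06, 10.11]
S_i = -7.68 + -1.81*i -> [-7.68, -9.49, -11.3, -13.11, -14.92]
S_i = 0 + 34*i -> [0, 34, 68, 102, 136]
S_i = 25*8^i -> [25, 200, 1600, 12800, 102400]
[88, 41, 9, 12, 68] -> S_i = Random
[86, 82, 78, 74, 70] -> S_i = 86 + -4*i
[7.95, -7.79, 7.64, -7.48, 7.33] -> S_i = 7.95*(-0.98)^i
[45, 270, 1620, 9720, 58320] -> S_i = 45*6^i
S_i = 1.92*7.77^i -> [1.92, 14.92, 115.92, 900.67, 6998.18]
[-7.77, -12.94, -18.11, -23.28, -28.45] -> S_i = -7.77 + -5.17*i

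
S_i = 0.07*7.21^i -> [0.07, 0.5, 3.64, 26.24, 189.16]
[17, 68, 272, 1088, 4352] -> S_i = 17*4^i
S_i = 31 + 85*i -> [31, 116, 201, 286, 371]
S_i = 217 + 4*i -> [217, 221, 225, 229, 233]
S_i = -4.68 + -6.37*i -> [-4.68, -11.05, -17.42, -23.79, -30.16]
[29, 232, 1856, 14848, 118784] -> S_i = 29*8^i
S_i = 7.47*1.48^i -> [7.47, 11.06, 16.36, 24.22, 35.84]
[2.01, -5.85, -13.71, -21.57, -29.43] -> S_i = 2.01 + -7.86*i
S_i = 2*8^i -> [2, 16, 128, 1024, 8192]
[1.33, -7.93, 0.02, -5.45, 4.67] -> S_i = Random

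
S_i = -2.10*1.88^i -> [-2.1, -3.95, -7.42, -13.95, -26.23]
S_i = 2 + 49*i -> [2, 51, 100, 149, 198]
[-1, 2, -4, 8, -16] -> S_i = -1*-2^i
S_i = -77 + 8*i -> [-77, -69, -61, -53, -45]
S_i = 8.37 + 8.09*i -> [8.37, 16.46, 24.55, 32.64, 40.73]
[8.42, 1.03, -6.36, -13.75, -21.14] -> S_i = 8.42 + -7.39*i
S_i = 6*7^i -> [6, 42, 294, 2058, 14406]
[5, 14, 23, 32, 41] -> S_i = 5 + 9*i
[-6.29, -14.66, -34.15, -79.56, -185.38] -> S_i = -6.29*2.33^i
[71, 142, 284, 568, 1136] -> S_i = 71*2^i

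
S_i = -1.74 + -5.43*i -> [-1.74, -7.17, -12.6, -18.03, -23.46]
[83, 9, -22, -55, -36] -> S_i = Random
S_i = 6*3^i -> [6, 18, 54, 162, 486]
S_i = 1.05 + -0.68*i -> [1.05, 0.37, -0.31, -0.99, -1.67]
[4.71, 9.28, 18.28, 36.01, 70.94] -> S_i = 4.71*1.97^i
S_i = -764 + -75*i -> [-764, -839, -914, -989, -1064]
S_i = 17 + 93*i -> [17, 110, 203, 296, 389]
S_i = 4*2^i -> [4, 8, 16, 32, 64]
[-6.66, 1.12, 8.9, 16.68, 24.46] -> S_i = -6.66 + 7.78*i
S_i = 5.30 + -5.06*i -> [5.3, 0.24, -4.82, -9.88, -14.94]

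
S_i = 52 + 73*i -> [52, 125, 198, 271, 344]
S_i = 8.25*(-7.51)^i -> [8.25, -61.96, 465.3, -3494.41, 26243.01]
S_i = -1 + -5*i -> [-1, -6, -11, -16, -21]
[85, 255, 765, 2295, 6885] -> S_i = 85*3^i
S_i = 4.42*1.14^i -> [4.42, 5.04, 5.74, 6.55, 7.47]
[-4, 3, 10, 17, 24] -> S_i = -4 + 7*i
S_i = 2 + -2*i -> [2, 0, -2, -4, -6]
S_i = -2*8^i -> [-2, -16, -128, -1024, -8192]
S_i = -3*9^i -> [-3, -27, -243, -2187, -19683]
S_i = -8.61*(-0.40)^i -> [-8.61, 3.44, -1.38, 0.55, -0.22]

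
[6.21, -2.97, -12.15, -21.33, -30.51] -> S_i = 6.21 + -9.18*i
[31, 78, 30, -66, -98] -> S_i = Random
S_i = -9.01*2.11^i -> [-9.01, -19.01, -40.11, -84.64, -178.59]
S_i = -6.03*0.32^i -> [-6.03, -1.93, -0.62, -0.2, -0.06]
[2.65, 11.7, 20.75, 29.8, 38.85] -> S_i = 2.65 + 9.05*i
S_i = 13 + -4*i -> [13, 9, 5, 1, -3]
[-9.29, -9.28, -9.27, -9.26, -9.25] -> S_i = -9.29 + 0.01*i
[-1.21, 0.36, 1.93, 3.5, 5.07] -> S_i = -1.21 + 1.57*i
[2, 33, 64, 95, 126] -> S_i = 2 + 31*i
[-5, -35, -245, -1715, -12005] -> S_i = -5*7^i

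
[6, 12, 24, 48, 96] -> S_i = 6*2^i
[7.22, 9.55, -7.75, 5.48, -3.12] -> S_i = Random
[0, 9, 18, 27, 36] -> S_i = 0 + 9*i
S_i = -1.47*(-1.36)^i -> [-1.47, 2.0, -2.72, 3.7, -5.03]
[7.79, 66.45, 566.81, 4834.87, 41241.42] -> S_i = 7.79*8.53^i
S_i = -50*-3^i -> [-50, 150, -450, 1350, -4050]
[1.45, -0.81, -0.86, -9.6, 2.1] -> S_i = Random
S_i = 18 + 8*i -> [18, 26, 34, 42, 50]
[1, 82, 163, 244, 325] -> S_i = 1 + 81*i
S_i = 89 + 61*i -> [89, 150, 211, 272, 333]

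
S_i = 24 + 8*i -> [24, 32, 40, 48, 56]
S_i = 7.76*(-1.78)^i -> [7.76, -13.81, 24.59, -43.76, 77.9]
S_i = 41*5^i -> [41, 205, 1025, 5125, 25625]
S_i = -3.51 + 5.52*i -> [-3.51, 2.01, 7.53, 13.05, 18.57]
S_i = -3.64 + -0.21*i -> [-3.64, -3.85, -4.06, -4.27, -4.48]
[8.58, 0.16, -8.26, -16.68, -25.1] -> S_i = 8.58 + -8.42*i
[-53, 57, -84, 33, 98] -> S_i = Random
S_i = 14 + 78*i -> [14, 92, 170, 248, 326]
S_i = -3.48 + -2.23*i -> [-3.48, -5.71, -7.94, -10.17, -12.4]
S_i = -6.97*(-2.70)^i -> [-6.97, 18.82, -50.81, 137.19, -370.41]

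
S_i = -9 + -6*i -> [-9, -15, -21, -27, -33]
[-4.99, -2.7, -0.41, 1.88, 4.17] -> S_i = -4.99 + 2.29*i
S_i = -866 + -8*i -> [-866, -874, -882, -890, -898]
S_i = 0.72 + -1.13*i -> [0.72, -0.41, -1.54, -2.67, -3.8]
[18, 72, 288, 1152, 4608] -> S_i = 18*4^i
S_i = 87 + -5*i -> [87, 82, 77, 72, 67]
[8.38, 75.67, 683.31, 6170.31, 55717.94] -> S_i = 8.38*9.03^i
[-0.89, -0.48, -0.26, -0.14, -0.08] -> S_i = -0.89*0.54^i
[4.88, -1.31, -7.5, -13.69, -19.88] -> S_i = 4.88 + -6.19*i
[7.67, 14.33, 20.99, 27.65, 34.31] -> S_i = 7.67 + 6.66*i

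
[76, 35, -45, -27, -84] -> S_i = Random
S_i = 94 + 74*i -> [94, 168, 242, 316, 390]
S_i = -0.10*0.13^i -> [-0.1, -0.01, -0.0, -0.0, -0.0]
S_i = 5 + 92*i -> [5, 97, 189, 281, 373]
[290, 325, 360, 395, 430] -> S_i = 290 + 35*i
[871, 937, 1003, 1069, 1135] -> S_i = 871 + 66*i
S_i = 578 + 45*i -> [578, 623, 668, 713, 758]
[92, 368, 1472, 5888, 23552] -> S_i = 92*4^i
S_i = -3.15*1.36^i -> [-3.15, -4.28, -5.83, -7.92, -10.78]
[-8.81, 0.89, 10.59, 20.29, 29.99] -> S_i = -8.81 + 9.70*i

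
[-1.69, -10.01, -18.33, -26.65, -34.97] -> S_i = -1.69 + -8.32*i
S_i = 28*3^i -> [28, 84, 252, 756, 2268]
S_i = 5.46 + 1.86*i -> [5.46, 7.32, 9.18, 11.04, 12.9]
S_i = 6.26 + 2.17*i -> [6.26, 8.43, 10.6, 12.77, 14.94]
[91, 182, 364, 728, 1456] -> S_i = 91*2^i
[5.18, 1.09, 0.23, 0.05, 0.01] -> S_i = 5.18*0.21^i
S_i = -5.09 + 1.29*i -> [-5.09, -3.8, -2.51, -1.22, 0.07]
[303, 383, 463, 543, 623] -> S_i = 303 + 80*i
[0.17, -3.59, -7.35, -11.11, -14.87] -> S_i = 0.17 + -3.76*i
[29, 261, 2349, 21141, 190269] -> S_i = 29*9^i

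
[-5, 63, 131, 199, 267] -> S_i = -5 + 68*i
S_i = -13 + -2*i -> [-13, -15, -17, -19, -21]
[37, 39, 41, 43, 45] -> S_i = 37 + 2*i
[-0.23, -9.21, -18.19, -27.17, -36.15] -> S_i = -0.23 + -8.98*i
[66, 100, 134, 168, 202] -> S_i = 66 + 34*i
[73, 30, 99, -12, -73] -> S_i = Random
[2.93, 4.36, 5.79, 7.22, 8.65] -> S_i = 2.93 + 1.43*i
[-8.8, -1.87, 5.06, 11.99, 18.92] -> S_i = -8.80 + 6.93*i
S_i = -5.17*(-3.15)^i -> [-5.17, 16.29, -51.3, 161.59, -509.02]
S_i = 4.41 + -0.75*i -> [4.41, 3.66, 2.91, 2.16, 1.41]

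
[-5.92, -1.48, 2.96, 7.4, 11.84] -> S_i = -5.92 + 4.44*i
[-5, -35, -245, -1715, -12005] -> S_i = -5*7^i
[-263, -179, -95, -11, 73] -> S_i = -263 + 84*i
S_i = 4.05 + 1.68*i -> [4.05, 5.73, 7.41, 9.09, 10.77]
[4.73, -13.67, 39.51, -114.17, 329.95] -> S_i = 4.73*(-2.89)^i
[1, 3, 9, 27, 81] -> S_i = 1*3^i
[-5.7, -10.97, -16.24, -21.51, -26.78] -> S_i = -5.70 + -5.27*i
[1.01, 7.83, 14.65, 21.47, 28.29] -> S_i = 1.01 + 6.82*i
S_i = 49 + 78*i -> [49, 127, 205, 283, 361]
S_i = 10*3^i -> [10, 30, 90, 270, 810]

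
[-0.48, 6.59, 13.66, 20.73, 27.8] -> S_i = -0.48 + 7.07*i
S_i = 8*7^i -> [8, 56, 392, 2744, 19208]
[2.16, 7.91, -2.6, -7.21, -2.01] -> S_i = Random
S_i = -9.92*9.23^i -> [-9.92, -91.56, -845.11, -7800.4, -71997.68]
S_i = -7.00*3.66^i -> [-7.0, -25.62, -93.77, -343.2, -1256.09]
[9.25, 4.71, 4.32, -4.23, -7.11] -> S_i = Random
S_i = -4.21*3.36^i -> [-4.21, -14.15, -47.53, -159.7, -536.59]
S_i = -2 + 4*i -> [-2, 2, 6, 10, 14]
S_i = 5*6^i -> [5, 30, 180, 1080, 6480]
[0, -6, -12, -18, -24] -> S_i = 0 + -6*i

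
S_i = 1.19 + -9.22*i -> [1.19, -8.03, -17.25, -26.47, -35.69]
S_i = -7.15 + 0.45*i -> [-7.15, -6.7, -6.25, -5.8, -5.35]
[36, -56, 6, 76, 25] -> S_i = Random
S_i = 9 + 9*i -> [9, 18, 27, 36, 45]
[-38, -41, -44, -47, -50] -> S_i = -38 + -3*i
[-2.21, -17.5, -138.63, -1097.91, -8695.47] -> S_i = -2.21*7.92^i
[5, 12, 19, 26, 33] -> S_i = 5 + 7*i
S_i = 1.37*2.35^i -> [1.37, 3.22, 7.57, 17.78, 41.78]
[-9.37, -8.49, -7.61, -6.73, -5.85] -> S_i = -9.37 + 0.88*i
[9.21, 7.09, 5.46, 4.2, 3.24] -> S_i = 9.21*0.77^i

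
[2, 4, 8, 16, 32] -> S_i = 2*2^i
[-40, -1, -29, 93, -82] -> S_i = Random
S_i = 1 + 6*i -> [1, 7, 13, 19, 25]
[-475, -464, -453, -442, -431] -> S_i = -475 + 11*i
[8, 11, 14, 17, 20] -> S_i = 8 + 3*i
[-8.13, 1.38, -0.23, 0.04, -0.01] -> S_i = -8.13*(-0.17)^i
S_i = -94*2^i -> [-94, -188, -376, -752, -1504]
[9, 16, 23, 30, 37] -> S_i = 9 + 7*i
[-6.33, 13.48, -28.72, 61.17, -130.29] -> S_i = -6.33*(-2.13)^i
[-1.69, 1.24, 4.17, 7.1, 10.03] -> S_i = -1.69 + 2.93*i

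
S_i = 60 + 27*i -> [60, 87, 114, 141, 168]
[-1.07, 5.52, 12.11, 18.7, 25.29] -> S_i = -1.07 + 6.59*i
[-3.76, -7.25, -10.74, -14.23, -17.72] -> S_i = -3.76 + -3.49*i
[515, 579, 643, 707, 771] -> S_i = 515 + 64*i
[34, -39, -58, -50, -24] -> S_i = Random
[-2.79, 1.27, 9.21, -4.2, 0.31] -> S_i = Random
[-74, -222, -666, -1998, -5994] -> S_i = -74*3^i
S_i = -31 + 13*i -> [-31, -18, -5, 8, 21]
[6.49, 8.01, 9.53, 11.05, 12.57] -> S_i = 6.49 + 1.52*i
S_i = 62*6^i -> [62, 372, 2232, 13392, 80352]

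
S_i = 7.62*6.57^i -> [7.62, 50.06, 328.92, 2160.98, 14197.65]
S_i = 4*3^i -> [4, 12, 36, 108, 324]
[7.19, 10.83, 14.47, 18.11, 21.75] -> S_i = 7.19 + 3.64*i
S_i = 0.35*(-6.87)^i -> [0.35, -2.4, 16.52, -113.48, 779.64]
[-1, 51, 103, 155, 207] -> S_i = -1 + 52*i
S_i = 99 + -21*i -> [99, 78, 57, 36, 15]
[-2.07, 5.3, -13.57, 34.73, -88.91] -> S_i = -2.07*(-2.56)^i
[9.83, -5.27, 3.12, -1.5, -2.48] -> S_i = Random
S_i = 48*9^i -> [48, 432, 3888, 34992, 314928]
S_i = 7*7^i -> [7, 49, 343, 2401, 16807]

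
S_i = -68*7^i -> [-68, -476, -3332, -23324, -163268]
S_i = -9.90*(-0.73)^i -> [-9.9, 7.23, -5.28, 3.85, -2.81]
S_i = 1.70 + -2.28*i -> [1.7, -0.58, -2.86, -5.14, -7.42]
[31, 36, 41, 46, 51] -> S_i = 31 + 5*i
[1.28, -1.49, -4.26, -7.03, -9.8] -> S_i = 1.28 + -2.77*i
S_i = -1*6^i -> [-1, -6, -36, -216, -1296]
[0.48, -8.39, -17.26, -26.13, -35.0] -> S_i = 0.48 + -8.87*i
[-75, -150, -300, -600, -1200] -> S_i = -75*2^i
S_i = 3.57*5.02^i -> [3.57, 17.92, 89.97, 451.63, 2267.16]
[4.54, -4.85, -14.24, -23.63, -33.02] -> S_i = 4.54 + -9.39*i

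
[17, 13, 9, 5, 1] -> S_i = 17 + -4*i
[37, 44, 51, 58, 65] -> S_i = 37 + 7*i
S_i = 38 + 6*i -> [38, 44, 50, 56, 62]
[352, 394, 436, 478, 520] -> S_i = 352 + 42*i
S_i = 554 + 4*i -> [554, 558, 562, 566, 570]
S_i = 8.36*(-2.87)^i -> [8.36, -23.99, 68.86, -197.63, 567.2]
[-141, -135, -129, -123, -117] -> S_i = -141 + 6*i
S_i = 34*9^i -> [34, 306, 2754, 24786, 223074]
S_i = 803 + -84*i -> [803, 719, 635, 551, 467]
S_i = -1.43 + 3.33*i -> [-1.43, 1.9, 5.23, 8.56, 11.89]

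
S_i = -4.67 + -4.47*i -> [-4.67, -9.14, -13.61, -18.08, -22.55]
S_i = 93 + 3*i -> [93, 96, 99, 102, 105]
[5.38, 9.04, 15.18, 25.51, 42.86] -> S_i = 5.38*1.68^i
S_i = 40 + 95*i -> [40, 135, 230, 325, 420]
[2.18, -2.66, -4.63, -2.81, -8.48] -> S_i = Random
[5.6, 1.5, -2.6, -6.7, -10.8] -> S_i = 5.60 + -4.10*i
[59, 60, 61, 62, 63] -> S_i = 59 + 1*i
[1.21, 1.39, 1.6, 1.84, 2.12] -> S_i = 1.21*1.15^i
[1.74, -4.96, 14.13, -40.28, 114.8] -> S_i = 1.74*(-2.85)^i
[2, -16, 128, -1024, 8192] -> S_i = 2*-8^i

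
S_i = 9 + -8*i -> [9, 1, -7, -15, -23]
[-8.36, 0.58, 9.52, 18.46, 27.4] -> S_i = -8.36 + 8.94*i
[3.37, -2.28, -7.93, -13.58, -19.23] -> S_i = 3.37 + -5.65*i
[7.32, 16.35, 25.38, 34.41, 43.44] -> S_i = 7.32 + 9.03*i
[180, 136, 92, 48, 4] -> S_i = 180 + -44*i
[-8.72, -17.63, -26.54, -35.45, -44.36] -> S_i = -8.72 + -8.91*i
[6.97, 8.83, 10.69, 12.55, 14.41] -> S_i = 6.97 + 1.86*i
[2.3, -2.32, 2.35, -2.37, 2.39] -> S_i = 2.30*(-1.01)^i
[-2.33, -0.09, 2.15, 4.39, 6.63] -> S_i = -2.33 + 2.24*i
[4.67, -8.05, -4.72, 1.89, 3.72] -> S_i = Random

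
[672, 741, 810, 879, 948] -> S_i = 672 + 69*i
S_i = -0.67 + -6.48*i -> [-0.67, -7.15, -13.63, -20.11, -26.59]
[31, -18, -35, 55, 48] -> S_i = Random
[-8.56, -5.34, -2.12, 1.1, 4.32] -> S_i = -8.56 + 3.22*i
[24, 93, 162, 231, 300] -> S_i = 24 + 69*i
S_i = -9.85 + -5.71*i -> [-9.85, -15.56, -21.27, -26.98, -32.69]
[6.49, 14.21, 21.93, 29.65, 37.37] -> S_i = 6.49 + 7.72*i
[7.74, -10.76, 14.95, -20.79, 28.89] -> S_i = 7.74*(-1.39)^i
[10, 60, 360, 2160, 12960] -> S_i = 10*6^i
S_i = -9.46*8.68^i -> [-9.46, -82.11, -712.74, -6186.58, -53699.47]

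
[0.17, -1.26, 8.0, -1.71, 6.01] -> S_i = Random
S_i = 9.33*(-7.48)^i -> [9.33, -69.79, 522.02, -3904.69, 29207.07]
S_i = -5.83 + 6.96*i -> [-5.83, 1.13, 8.09, 15.05, 22.01]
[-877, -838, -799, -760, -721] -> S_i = -877 + 39*i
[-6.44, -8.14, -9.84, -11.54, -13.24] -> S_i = -6.44 + -1.70*i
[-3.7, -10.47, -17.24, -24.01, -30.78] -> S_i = -3.70 + -6.77*i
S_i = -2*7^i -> [-2, -14, -98, -686, -4802]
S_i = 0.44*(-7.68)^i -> [0.44, -3.38, 25.95, -199.31, 1530.73]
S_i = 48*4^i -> [48, 192, 768, 3072, 12288]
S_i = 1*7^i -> [1, 7, 49, 343, 2401]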